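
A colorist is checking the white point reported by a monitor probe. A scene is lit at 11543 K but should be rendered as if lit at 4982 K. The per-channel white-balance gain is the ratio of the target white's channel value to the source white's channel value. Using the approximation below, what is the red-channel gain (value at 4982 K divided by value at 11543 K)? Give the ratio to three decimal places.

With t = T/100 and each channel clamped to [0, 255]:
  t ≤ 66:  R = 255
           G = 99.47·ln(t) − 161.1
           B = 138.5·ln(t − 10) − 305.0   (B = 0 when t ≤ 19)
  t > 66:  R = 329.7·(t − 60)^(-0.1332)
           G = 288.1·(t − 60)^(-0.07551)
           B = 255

1.320

At 11543 K (t = 115.43):
  R = 329.7·(115.43 − 60)^(-0.1332) = 329.7·55.43^(-0.1332) = 329.7·0.58578 = 193.131.
At 4982 K (t = 49.82):
  R = 255 by definition for t ≤ 66.
Gain = 255.000 / 193.131 = 1.3203 → 1.320.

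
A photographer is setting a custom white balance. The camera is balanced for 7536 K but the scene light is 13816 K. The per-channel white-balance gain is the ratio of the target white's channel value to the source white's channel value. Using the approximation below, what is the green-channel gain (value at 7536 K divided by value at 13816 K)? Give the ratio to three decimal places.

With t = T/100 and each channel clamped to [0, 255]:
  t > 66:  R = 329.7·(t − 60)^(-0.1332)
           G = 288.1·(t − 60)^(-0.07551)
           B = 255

At 13816 K (t = 138.16):
  G = 288.1·(138.16 − 60)^(-0.07551) = 288.1·78.16^(-0.07551) = 288.1·0.71955 = 207.302.
At 7536 K (t = 75.36):
  G = 288.1·(75.36 − 60)^(-0.07551) = 288.1·15.36^(-0.07551) = 288.1·0.81361 = 234.401.
Gain = 234.401 / 207.302 = 1.1307 → 1.131.

1.131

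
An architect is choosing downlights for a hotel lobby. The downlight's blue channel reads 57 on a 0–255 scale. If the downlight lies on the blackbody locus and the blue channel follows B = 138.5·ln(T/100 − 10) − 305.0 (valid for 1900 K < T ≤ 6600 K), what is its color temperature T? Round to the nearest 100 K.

2400 K

ln(t − 10) = (57 + 305.0) / 138.5 = 2.6137.
t − 10 = e^2.6137 = 13.650, so t = 23.650.
T = 100·t = 2365 K → 2400 K to the nearest 100 K.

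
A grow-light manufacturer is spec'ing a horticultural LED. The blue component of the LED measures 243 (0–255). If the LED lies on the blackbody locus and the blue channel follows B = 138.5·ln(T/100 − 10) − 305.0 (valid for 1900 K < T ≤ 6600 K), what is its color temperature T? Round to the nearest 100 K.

6200 K

ln(t − 10) = (243 + 305.0) / 138.5 = 3.9567.
t − 10 = e^3.9567 = 52.283, so t = 62.283.
T = 100·t = 6228 K → 6200 K to the nearest 100 K.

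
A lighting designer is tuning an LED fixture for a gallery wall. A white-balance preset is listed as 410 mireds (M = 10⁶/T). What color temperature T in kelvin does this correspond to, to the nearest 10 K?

T = 10⁶ / 410 = 2439.02 K → 2440 K.

2440 K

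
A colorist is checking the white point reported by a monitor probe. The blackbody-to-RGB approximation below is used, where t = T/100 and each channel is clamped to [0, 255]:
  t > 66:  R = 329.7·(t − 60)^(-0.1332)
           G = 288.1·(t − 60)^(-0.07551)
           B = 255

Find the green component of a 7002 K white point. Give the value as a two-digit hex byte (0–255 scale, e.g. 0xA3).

t = 7002/100 = 70.02; the t > 66 branch applies.
G = 288.1·(70.02 − 60)^(-0.07551) = 288.1·10.02^(-0.07551) = 288.1·0.84028 = 242.085.
Rounded: 242; in hex, 0xF2.

0xF2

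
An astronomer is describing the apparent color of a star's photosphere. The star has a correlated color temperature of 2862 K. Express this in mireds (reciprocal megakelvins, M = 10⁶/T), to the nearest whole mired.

349 mireds

M = 10⁶ / 2862 = 349.406 → 349 mireds.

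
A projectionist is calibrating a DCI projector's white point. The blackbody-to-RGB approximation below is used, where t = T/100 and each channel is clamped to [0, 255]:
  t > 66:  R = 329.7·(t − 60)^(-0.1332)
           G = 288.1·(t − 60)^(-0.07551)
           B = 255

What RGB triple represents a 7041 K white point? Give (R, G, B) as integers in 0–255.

(241, 241, 255)

t = 7041/100 = 70.41; the t > 66 branch applies.
R = 329.7·(70.41 − 60)^(-0.1332) = 329.7·10.41^(-0.1332) = 329.7·0.73194 = 241.321.
G = 288.1·(70.41 − 60)^(-0.07551) = 288.1·10.41^(-0.07551) = 288.1·0.83786 = 241.388.
B = 255 by definition for t > 66.
Rounded: (241, 241, 255).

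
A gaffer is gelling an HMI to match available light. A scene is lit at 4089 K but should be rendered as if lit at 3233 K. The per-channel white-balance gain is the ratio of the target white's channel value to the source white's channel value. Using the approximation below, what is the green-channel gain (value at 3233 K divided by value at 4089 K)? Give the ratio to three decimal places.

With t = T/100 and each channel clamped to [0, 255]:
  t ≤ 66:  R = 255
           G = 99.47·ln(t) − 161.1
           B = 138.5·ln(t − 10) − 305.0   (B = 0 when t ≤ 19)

0.888

At 4089 K (t = 40.89):
  G = 99.47·ln 40.89 − 161.1 = 99.47·3.7109 − 161.1 = 208.022.
At 3233 K (t = 32.33):
  G = 99.47·ln 32.33 − 161.1 = 99.47·3.4760 − 161.1 = 184.657.
Gain = 184.657 / 208.022 = 0.8877 → 0.888.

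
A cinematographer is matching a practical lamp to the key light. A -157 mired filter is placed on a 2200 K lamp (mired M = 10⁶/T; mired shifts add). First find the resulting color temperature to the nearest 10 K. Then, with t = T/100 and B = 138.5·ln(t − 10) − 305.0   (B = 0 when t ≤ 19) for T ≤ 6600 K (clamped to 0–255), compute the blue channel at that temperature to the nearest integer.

M_in = 10⁶/2200 = 454.55; M_out = 454.55 + (-157) = 297.55.
T_out = 10⁶/297.55 = 3360.8 K → 3360 K; t = 33.6.
B = 138.5·ln(33.6 − 10) − 305.0 = 138.5·ln 23.6 − 305.0 = 138.5·3.1612 − 305.0 = 132.833.
Rounded: 133.

133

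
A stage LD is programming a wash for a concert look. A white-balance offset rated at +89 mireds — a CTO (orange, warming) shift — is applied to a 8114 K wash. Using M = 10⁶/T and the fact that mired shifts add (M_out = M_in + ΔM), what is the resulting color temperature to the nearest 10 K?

4710 K

M_in = 10⁶/8114 = 123.24 mireds.
M_out = 123.24 + (+89) = 212.24 mireds.
T_out = 10⁶/212.24 = 4711.6 K → 4710 K.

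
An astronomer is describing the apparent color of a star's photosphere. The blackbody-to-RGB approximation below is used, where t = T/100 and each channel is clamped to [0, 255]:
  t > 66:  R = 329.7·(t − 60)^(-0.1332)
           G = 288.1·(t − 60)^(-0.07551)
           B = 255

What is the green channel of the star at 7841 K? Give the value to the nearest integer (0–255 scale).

231

t = 7841/100 = 78.41; the t > 66 branch applies.
G = 288.1·(78.41 − 60)^(-0.07551) = 288.1·18.41^(-0.07551) = 288.1·0.80256 = 231.217.
Rounded: 231.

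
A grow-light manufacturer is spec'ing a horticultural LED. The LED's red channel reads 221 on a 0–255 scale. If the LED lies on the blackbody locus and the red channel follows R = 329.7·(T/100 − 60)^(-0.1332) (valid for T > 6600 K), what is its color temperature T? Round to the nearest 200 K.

8000 K

(t − 60)^(-0.1332) = 221/329.7 = 0.67031.
t − 60 = 0.67031^(1/-0.1332) = 0.67031^(-7.508) = 20.149, so t = 80.149.
T = 100·t = 8015 K → 8000 K to the nearest 200 K.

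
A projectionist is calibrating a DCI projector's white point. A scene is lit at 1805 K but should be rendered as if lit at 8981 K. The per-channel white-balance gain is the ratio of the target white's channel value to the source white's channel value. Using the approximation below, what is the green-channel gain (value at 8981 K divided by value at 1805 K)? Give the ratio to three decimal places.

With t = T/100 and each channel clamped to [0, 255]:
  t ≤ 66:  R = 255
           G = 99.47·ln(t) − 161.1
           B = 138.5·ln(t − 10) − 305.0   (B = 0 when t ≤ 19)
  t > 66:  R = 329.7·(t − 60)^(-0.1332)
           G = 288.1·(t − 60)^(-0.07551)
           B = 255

1.760

At 1805 K (t = 18.05):
  G = 99.47·ln 18.05 − 161.1 = 99.47·2.8931 − 161.1 = 126.681.
At 8981 K (t = 89.81):
  G = 288.1·(89.81 − 60)^(-0.07551) = 288.1·29.81^(-0.07551) = 288.1·0.77388 = 222.953.
Gain = 222.953 / 126.681 = 1.7600 → 1.760.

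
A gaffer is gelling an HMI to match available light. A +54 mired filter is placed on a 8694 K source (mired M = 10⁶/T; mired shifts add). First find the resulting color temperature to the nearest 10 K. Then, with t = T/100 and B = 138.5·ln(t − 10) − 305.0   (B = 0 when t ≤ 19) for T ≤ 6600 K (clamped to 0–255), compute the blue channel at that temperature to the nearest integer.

235

M_in = 10⁶/8694 = 115.02; M_out = 115.02 + (+54) = 169.02.
T_out = 10⁶/169.02 = 5916.4 K → 5920 K; t = 59.2.
B = 138.5·ln(59.2 − 10) − 305.0 = 138.5·ln 49.2 − 305.0 = 138.5·3.8959 − 305.0 = 234.581.
Rounded: 235.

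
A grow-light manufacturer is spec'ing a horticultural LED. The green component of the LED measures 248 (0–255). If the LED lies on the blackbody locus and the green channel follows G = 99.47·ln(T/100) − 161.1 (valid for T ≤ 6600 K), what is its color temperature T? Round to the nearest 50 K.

6100 K

ln t = (248 + 161.1) / 99.47 = 4.1128.
t = e^4.1128 = 61.117.
T = 100·t = 6112 K → 6100 K to the nearest 50 K.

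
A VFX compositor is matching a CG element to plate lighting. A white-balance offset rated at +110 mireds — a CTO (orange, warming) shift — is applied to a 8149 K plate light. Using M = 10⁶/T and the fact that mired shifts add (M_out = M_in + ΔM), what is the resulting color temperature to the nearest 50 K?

M_in = 10⁶/8149 = 122.71 mireds.
M_out = 122.71 + (+110) = 232.71 mireds.
T_out = 10⁶/232.71 = 4297.1 K → 4300 K.

4300 K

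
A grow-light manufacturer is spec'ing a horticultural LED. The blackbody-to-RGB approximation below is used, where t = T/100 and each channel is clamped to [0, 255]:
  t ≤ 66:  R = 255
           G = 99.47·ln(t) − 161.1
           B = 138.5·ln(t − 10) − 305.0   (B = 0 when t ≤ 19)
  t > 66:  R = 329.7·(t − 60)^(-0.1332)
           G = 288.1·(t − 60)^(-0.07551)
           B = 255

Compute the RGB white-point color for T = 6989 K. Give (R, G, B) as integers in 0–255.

(243, 242, 255)

t = 6989/100 = 69.89; the t > 66 branch applies.
R = 329.7·(69.89 − 60)^(-0.1332) = 329.7·9.89^(-0.1332) = 329.7·0.73695 = 242.973.
G = 288.1·(69.89 − 60)^(-0.07551) = 288.1·9.89^(-0.07551) = 288.1·0.84111 = 242.324.
B = 255 by definition for t > 66.
Rounded: (243, 242, 255).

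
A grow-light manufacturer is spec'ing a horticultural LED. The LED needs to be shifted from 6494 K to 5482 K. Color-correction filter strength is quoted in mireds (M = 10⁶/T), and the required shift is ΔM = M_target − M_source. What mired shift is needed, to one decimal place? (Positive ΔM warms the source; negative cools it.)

M_source = 10⁶/6494 = 153.988; M_target = 10⁶/5482 = 182.415.
ΔM = 182.415 − 153.988 = 28.427 → +28.4 mireds, a warming shift.

+28.4 mireds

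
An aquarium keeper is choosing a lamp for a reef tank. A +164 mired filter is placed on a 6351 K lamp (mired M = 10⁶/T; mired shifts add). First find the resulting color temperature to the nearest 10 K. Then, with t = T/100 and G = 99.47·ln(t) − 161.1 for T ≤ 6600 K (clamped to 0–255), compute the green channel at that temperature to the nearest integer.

181

M_in = 10⁶/6351 = 157.46; M_out = 157.46 + (+164) = 321.46.
T_out = 10⁶/321.46 = 3110.9 K → 3110 K; t = 31.1.
G = 99.47·ln 31.1 − 161.1 = 99.47·3.4372 − 161.1 = 180.799.
Rounded: 181.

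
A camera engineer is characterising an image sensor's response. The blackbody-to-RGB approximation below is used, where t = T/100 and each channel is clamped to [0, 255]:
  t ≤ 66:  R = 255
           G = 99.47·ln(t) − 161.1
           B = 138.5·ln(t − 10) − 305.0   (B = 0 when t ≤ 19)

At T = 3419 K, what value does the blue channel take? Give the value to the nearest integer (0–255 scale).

136

t = 3419/100 = 34.19; the t ≤ 66 branch applies.
B = 138.5·ln(34.19 − 10) − 305.0 = 138.5·ln 24.19 − 305.0 = 138.5·3.1859 − 305.0 = 136.253.
Rounded: 136.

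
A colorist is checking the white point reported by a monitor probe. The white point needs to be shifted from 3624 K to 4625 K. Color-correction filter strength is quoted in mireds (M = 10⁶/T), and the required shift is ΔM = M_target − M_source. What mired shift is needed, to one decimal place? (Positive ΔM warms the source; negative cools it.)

M_source = 10⁶/3624 = 275.938; M_target = 10⁶/4625 = 216.216.
ΔM = 216.216 − 275.938 = -59.722 → -59.7 mireds, a cooling shift.

-59.7 mireds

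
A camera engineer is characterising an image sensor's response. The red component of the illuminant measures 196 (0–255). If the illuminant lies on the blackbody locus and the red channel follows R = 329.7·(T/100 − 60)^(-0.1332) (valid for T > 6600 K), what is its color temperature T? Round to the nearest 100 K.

(t − 60)^(-0.1332) = 196/329.7 = 0.59448.
t − 60 = 0.59448^(1/-0.1332) = 0.59448^(-7.508) = 49.621, so t = 109.621.
T = 100·t = 10962 K → 11000 K to the nearest 100 K.

11000 K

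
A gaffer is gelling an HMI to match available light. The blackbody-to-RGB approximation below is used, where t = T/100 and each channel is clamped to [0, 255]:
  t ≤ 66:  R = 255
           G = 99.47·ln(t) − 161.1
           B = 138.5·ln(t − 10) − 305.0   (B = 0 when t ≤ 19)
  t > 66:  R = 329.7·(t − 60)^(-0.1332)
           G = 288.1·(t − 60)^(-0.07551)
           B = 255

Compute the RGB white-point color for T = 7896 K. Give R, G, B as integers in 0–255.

t = 7896/100 = 78.96; the t > 66 branch applies.
R = 329.7·(78.96 − 60)^(-0.1332) = 329.7·18.96^(-0.1332) = 329.7·0.67576 = 222.798.
G = 288.1·(78.96 − 60)^(-0.07551) = 288.1·18.96^(-0.07551) = 288.1·0.80077 = 230.703.
B = 255 by definition for t > 66.
Rounded: (223, 231, 255).

R=223, G=231, B=255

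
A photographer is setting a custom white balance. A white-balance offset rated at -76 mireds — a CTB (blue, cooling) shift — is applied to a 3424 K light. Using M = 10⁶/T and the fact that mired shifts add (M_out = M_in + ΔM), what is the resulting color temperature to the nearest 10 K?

4630 K

M_in = 10⁶/3424 = 292.06 mireds.
M_out = 292.06 + (-76) = 216.06 mireds.
T_out = 10⁶/216.06 = 4628.4 K → 4630 K.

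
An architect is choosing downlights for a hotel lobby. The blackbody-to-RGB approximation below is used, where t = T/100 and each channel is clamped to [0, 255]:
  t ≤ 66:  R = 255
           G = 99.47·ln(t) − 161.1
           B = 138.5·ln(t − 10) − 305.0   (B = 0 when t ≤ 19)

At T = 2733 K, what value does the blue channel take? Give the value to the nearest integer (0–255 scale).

90

t = 2733/100 = 27.33; the t ≤ 66 branch applies.
B = 138.5·ln(27.33 − 10) − 305.0 = 138.5·ln 17.33 − 305.0 = 138.5·2.8524 − 305.0 = 90.063.
Rounded: 90.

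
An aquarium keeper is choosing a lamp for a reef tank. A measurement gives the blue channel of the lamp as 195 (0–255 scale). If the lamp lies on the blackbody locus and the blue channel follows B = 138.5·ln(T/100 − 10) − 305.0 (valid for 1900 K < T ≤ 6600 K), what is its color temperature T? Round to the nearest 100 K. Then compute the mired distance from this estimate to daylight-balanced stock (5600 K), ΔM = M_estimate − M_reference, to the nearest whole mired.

+34 mireds

ln(t − 10) = (195 + 305.0) / 138.5 = 3.6101.
t − 10 = e^3.6101 = 36.970, so t = 46.970.
T = 100·t = 4697 K → 4700 K to the nearest 100 K.
M_estimate = 10⁶/4700 = 212.77; M_reference = 10⁶/5600 = 178.57.
ΔM = 212.77 − 178.57 = 34.19 → +34 mireds.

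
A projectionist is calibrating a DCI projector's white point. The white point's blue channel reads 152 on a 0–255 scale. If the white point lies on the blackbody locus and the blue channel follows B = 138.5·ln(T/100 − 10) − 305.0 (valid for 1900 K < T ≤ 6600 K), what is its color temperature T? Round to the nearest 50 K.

ln(t − 10) = (152 + 305.0) / 138.5 = 3.2996.
t − 10 = e^3.2996 = 27.103, so t = 37.103.
T = 100·t = 3710 K → 3700 K to the nearest 50 K.

3700 K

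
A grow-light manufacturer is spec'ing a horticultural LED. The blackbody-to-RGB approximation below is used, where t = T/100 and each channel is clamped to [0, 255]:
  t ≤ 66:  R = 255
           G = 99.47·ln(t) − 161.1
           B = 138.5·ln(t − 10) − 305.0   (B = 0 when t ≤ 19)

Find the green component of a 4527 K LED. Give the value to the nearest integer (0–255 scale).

218

t = 4527/100 = 45.27; the t ≤ 66 branch applies.
G = 99.47·ln 45.27 − 161.1 = 99.47·3.8126 − 161.1 = 218.144.
Rounded: 218.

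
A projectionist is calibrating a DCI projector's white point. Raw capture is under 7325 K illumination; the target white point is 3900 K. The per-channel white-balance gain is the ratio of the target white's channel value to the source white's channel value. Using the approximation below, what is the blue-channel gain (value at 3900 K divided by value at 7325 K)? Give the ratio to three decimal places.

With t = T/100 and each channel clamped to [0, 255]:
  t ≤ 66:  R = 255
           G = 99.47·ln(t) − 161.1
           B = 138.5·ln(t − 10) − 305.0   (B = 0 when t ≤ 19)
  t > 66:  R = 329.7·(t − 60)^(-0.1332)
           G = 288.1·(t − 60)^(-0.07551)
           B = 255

At 7325 K (t = 73.25):
  B = 255 by definition for t > 66.
At 3900 K (t = 39):
  B = 138.5·ln(39 − 10) − 305.0 = 138.5·ln 29 − 305.0 = 138.5·3.3673 − 305.0 = 161.370.
Gain = 161.370 / 255.000 = 0.6328 → 0.633.

0.633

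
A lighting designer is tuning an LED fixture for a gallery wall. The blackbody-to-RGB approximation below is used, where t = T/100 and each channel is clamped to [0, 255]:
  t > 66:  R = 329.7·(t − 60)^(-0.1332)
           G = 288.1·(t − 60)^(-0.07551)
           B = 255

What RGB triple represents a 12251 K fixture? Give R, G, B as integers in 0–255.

t = 12251/100 = 122.51; the t > 66 branch applies.
R = 329.7·(122.51 − 60)^(-0.1332) = 329.7·62.51^(-0.1332) = 329.7·0.57647 = 190.063.
G = 288.1·(122.51 − 60)^(-0.07551) = 288.1·62.51^(-0.07551) = 288.1·0.73179 = 210.829.
B = 255 by definition for t > 66.
Rounded: (190, 211, 255).

R=190, G=211, B=255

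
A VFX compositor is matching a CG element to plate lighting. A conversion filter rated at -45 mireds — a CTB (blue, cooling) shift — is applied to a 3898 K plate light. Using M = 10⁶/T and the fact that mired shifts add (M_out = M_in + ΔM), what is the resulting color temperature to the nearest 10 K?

M_in = 10⁶/3898 = 256.54 mireds.
M_out = 256.54 + (-45) = 211.54 mireds.
T_out = 10⁶/211.54 = 4727.2 K → 4730 K.

4730 K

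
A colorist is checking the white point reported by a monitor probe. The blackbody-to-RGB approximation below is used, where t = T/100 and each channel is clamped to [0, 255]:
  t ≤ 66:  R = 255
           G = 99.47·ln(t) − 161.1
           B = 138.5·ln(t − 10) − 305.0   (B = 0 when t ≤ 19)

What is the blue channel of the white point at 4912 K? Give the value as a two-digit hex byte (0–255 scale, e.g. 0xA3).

t = 4912/100 = 49.12; the t ≤ 66 branch applies.
B = 138.5·ln(49.12 − 10) − 305.0 = 138.5·ln 39.12 − 305.0 = 138.5·3.6666 − 305.0 = 202.829.
Rounded: 203; in hex, 0xCB.

0xCB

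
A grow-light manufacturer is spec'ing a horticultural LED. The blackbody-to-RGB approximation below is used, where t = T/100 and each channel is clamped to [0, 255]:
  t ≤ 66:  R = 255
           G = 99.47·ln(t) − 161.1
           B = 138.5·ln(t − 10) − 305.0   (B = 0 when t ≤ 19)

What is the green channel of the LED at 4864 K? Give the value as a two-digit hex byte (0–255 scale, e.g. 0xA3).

t = 4864/100 = 48.64; the t ≤ 66 branch applies.
G = 99.47·ln 48.64 − 161.1 = 99.47·3.8844 − 161.1 = 225.286.
Rounded: 225; in hex, 0xE1.

0xE1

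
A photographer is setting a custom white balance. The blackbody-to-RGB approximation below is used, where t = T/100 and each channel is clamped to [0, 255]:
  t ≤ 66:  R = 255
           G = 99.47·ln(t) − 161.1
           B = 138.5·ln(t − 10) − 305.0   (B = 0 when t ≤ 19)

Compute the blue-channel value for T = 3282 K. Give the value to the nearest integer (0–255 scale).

128

t = 3282/100 = 32.82; the t ≤ 66 branch applies.
B = 138.5·ln(32.82 − 10) − 305.0 = 138.5·ln 22.82 − 305.0 = 138.5·3.1276 − 305.0 = 128.178.
Rounded: 128.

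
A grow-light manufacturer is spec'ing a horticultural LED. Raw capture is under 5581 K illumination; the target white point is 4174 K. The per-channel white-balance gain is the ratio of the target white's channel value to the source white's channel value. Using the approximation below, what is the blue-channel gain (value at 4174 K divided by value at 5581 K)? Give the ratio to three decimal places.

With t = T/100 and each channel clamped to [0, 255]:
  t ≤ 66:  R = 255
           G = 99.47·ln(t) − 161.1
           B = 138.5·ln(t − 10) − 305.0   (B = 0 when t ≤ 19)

At 5581 K (t = 55.81):
  B = 138.5·ln(55.81 − 10) − 305.0 = 138.5·ln 45.81 − 305.0 = 138.5·3.8245 − 305.0 = 224.694.
At 4174 K (t = 41.74):
  B = 138.5·ln(41.74 − 10) − 305.0 = 138.5·ln 31.74 − 305.0 = 138.5·3.4576 − 305.0 = 173.875.
Gain = 173.875 / 224.694 = 0.7738 → 0.774.

0.774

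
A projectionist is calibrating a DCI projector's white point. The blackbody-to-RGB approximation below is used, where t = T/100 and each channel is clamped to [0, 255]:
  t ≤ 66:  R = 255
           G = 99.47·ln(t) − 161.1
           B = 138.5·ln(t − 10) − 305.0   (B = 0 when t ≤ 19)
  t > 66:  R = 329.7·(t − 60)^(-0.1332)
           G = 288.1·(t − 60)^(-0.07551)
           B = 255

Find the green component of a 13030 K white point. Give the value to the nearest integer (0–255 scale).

209

t = 13030/100 = 130.3; the t > 66 branch applies.
G = 288.1·(130.3 − 60)^(-0.07551) = 288.1·70.3^(-0.07551) = 288.1·0.72533 = 208.968.
Rounded: 209.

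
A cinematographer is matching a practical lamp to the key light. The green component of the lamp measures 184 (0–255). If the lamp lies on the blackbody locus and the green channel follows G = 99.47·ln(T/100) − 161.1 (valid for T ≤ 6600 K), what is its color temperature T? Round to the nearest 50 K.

3200 K

ln t = (184 + 161.1) / 99.47 = 3.4694.
t = e^3.4694 = 32.117.
T = 100·t = 3212 K → 3200 K to the nearest 50 K.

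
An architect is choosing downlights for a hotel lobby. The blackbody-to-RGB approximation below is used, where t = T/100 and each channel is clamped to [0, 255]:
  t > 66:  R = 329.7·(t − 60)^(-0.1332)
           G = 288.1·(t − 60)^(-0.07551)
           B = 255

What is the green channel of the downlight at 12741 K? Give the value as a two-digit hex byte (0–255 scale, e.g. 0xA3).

t = 12741/100 = 127.41; the t > 66 branch applies.
G = 288.1·(127.41 − 60)^(-0.07551) = 288.1·67.41^(-0.07551) = 288.1·0.72763 = 209.631.
Rounded: 210; in hex, 0xD2.

0xD2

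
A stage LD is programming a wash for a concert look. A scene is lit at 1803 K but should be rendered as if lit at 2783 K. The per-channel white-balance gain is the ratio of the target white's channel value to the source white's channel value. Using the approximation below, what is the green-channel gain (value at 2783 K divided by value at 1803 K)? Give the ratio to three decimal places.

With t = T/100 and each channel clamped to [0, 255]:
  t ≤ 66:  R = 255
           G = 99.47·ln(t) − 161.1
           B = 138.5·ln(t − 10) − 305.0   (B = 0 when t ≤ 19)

At 1803 K (t = 18.03):
  G = 99.47·ln 18.03 − 161.1 = 99.47·2.8920 − 161.1 = 126.571.
At 2783 K (t = 27.83):
  G = 99.47·ln 27.83 − 161.1 = 99.47·3.3261 − 161.1 = 169.749.
Gain = 169.749 / 126.571 = 1.3411 → 1.341.

1.341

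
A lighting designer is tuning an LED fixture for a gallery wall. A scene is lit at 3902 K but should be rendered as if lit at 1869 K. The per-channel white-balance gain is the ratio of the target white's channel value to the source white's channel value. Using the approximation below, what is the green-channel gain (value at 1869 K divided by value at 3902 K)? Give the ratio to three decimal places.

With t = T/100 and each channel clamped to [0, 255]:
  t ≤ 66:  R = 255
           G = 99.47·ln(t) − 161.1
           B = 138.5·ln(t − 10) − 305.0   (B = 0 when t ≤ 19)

0.640

At 3902 K (t = 39.02):
  G = 99.47·ln 39.02 − 161.1 = 99.47·3.6641 − 161.1 = 203.365.
At 1869 K (t = 18.69):
  G = 99.47·ln 18.69 − 161.1 = 99.47·2.9280 − 161.1 = 130.147.
Gain = 130.147 / 203.365 = 0.6400 → 0.640.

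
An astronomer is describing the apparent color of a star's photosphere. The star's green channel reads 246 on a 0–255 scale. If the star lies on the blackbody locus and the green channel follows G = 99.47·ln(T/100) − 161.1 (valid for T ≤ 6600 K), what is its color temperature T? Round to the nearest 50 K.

ln t = (246 + 161.1) / 99.47 = 4.0927.
t = e^4.0927 = 59.901.
T = 100·t = 5990 K → 6000 K to the nearest 50 K.

6000 K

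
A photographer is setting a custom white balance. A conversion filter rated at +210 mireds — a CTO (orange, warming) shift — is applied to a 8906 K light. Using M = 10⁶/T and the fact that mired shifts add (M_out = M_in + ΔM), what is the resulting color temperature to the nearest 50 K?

M_in = 10⁶/8906 = 112.28 mireds.
M_out = 112.28 + (+210) = 322.28 mireds.
T_out = 10⁶/322.28 = 3102.9 K → 3100 K.

3100 K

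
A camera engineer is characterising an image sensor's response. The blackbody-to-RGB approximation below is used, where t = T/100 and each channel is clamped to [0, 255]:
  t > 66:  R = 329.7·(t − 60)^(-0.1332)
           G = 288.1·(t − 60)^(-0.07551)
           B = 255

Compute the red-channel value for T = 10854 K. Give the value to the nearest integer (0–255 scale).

t = 10854/100 = 108.54; the t > 66 branch applies.
R = 329.7·(108.54 − 60)^(-0.1332) = 329.7·48.54^(-0.1332) = 329.7·0.59623 = 196.576.
Rounded: 197.

197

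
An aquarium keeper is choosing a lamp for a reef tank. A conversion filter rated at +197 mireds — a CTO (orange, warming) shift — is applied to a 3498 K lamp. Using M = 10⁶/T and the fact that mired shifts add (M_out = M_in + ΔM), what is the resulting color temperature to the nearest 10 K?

M_in = 10⁶/3498 = 285.88 mireds.
M_out = 285.88 + (+197) = 482.88 mireds.
T_out = 10⁶/482.88 = 2070.9 K → 2070 K.

2070 K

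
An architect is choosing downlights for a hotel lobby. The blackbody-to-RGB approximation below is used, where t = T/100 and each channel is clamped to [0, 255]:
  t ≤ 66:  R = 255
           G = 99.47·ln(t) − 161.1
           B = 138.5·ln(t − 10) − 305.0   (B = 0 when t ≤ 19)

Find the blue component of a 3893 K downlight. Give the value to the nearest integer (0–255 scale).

161

t = 3893/100 = 38.93; the t ≤ 66 branch applies.
B = 138.5·ln(38.93 − 10) − 305.0 = 138.5·ln 28.93 − 305.0 = 138.5·3.3649 − 305.0 = 161.036.
Rounded: 161.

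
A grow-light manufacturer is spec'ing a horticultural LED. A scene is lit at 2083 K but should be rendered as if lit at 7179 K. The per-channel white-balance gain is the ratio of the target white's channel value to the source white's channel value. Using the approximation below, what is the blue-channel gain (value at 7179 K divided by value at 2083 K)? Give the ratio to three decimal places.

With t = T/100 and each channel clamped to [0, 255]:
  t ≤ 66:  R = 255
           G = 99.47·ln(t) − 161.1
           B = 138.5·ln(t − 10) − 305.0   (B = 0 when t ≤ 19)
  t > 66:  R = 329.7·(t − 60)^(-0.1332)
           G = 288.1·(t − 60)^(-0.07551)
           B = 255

10.220

At 2083 K (t = 20.83):
  B = 138.5·ln(20.83 − 10) − 305.0 = 138.5·ln 10.83 − 305.0 = 138.5·2.3823 − 305.0 = 24.951.
At 7179 K (t = 71.79):
  B = 255 by definition for t > 66.
Gain = 255.000 / 24.951 = 10.2199 → 10.220.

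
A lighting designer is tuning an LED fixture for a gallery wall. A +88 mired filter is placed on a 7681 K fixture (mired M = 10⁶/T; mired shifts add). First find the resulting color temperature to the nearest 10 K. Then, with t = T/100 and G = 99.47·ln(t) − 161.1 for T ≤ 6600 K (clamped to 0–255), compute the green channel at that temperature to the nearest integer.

219

M_in = 10⁶/7681 = 130.19; M_out = 130.19 + (+88) = 218.19.
T_out = 10⁶/218.19 = 4583.1 K → 4580 K; t = 45.8.
G = 99.47·ln 45.8 − 161.1 = 99.47·3.8243 − 161.1 = 219.302.
Rounded: 219.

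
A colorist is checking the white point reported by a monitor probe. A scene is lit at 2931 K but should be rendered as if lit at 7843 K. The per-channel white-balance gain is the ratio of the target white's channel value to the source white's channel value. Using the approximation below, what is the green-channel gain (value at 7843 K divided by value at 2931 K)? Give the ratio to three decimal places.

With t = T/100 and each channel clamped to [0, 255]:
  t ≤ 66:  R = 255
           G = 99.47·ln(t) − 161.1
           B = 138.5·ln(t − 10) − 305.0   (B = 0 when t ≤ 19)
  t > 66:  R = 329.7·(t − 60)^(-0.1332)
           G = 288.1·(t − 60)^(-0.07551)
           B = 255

1.322

At 2931 K (t = 29.31):
  G = 99.47·ln 29.31 − 161.1 = 99.47·3.3779 − 161.1 = 174.903.
At 7843 K (t = 78.43):
  G = 288.1·(78.43 − 60)^(-0.07551) = 288.1·18.43^(-0.07551) = 288.1·0.80249 = 231.198.
Gain = 231.198 / 174.903 = 1.3219 → 1.322.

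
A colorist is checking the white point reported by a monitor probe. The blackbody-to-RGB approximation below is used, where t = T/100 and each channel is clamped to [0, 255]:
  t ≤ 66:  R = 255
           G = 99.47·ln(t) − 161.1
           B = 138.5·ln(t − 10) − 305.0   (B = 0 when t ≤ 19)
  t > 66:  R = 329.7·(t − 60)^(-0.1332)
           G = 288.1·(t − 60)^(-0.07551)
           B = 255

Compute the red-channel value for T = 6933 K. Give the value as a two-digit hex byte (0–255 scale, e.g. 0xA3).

0xF5

t = 6933/100 = 69.33; the t > 66 branch applies.
R = 329.7·(69.33 − 60)^(-0.1332) = 329.7·9.33^(-0.1332) = 329.7·0.74270 = 244.867.
Rounded: 245; in hex, 0xF5.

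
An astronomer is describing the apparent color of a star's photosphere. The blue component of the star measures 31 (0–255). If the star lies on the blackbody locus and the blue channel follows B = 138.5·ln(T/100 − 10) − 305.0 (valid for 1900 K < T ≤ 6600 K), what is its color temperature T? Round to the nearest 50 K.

2150 K

ln(t − 10) = (31 + 305.0) / 138.5 = 2.4260.
t − 10 = e^2.4260 = 11.313, so t = 21.313.
T = 100·t = 2131 K → 2150 K to the nearest 50 K.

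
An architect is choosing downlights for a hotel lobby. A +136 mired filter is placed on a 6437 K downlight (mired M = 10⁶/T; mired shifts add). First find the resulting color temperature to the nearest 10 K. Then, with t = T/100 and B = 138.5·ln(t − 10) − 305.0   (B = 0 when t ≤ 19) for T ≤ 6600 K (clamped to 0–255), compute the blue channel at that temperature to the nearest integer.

137

M_in = 10⁶/6437 = 155.35; M_out = 155.35 + (+136) = 291.35.
T_out = 10⁶/291.35 = 3432.3 K → 3430 K; t = 34.3.
B = 138.5·ln(34.3 − 10) − 305.0 = 138.5·ln 24.3 − 305.0 = 138.5·3.1905 − 305.0 = 136.881.
Rounded: 137.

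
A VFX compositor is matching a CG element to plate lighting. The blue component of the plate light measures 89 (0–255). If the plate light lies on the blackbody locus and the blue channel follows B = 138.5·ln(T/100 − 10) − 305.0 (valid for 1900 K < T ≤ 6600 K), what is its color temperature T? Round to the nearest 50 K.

ln(t − 10) = (89 + 305.0) / 138.5 = 2.8448.
t − 10 = e^2.8448 = 17.198, so t = 27.198.
T = 100·t = 2720 K → 2700 K to the nearest 50 K.

2700 K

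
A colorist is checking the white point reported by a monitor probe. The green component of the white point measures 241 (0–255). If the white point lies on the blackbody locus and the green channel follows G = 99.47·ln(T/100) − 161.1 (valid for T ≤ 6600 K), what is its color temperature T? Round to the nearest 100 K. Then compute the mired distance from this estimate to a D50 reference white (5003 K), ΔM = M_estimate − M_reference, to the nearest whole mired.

ln t = (241 + 161.1) / 99.47 = 4.0424.
t = e^4.0424 = 56.964.
T = 100·t = 5696 K → 5700 K to the nearest 100 K.
M_estimate = 10⁶/5700 = 175.44; M_reference = 10⁶/5003 = 199.88.
ΔM = 175.44 − 199.88 = -24.44 → -24 mireds.

-24 mireds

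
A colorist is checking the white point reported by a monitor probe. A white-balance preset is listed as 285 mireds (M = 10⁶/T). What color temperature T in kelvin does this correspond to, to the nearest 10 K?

T = 10⁶ / 285 = 3508.77 K → 3510 K.

3510 K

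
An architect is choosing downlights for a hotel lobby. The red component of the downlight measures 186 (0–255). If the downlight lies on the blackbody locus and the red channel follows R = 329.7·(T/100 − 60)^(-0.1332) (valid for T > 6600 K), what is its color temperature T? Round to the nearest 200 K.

13400 K

(t − 60)^(-0.1332) = 186/329.7 = 0.56415.
t − 60 = 0.56415^(1/-0.1332) = 0.56415^(-7.508) = 73.521, so t = 133.521.
T = 100·t = 13352 K → 13400 K to the nearest 200 K.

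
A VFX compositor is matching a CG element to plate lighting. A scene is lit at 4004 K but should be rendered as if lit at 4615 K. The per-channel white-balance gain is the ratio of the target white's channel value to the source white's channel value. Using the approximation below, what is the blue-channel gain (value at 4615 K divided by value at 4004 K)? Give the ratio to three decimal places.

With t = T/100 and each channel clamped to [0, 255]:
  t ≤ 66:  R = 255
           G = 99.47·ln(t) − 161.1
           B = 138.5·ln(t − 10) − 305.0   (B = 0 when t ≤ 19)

1.154

At 4004 K (t = 40.04):
  B = 138.5·ln(40.04 − 10) − 305.0 = 138.5·ln 30.04 − 305.0 = 138.5·3.4025 − 305.0 = 166.250.
At 4615 K (t = 46.15):
  B = 138.5·ln(46.15 − 10) − 305.0 = 138.5·ln 36.15 − 305.0 = 138.5·3.5877 − 305.0 = 191.893.
Gain = 191.893 / 166.250 = 1.1542 → 1.154.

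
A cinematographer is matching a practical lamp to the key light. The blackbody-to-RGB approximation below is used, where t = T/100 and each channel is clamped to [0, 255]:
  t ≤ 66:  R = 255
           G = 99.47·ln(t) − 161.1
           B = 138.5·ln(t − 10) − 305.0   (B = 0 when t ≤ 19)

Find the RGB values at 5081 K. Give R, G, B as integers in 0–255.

t = 5081/100 = 50.81; the t ≤ 66 branch applies.
R = 255 by definition for t ≤ 66.
G = 99.47·ln 50.81 − 161.1 = 99.47·3.9281 − 161.1 = 229.627.
B = 138.5·ln(50.81 − 10) − 305.0 = 138.5·ln 40.81 − 305.0 = 138.5·3.7089 − 305.0 = 208.686.
Rounded: (255, 230, 209).

R=255, G=230, B=209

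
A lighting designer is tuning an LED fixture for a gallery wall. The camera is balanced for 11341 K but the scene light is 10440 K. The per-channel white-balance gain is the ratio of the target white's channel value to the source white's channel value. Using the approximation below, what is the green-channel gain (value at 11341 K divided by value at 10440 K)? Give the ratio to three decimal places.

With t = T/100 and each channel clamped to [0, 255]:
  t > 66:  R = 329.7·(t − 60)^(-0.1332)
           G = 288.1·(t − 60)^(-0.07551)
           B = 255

At 10440 K (t = 104.4):
  G = 288.1·(104.4 − 60)^(-0.07551) = 288.1·44.4^(-0.07551) = 288.1·0.75094 = 216.346.
At 11341 K (t = 113.41):
  G = 288.1·(113.41 − 60)^(-0.07551) = 288.1·53.41^(-0.07551) = 288.1·0.74054 = 213.349.
Gain = 213.349 / 216.346 = 0.9861 → 0.986.

0.986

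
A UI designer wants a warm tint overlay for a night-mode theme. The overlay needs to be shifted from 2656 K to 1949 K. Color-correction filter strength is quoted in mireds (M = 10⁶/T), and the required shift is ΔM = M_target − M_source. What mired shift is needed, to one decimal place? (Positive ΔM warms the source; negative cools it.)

+136.6 mireds

M_source = 10⁶/2656 = 376.506; M_target = 10⁶/1949 = 513.084.
ΔM = 513.084 − 376.506 = 136.578 → +136.6 mireds, a warming shift.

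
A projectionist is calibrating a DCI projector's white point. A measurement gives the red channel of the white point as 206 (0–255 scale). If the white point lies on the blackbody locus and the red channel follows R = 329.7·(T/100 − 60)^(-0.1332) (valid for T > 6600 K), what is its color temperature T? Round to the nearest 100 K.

9400 K

(t − 60)^(-0.1332) = 206/329.7 = 0.62481.
t − 60 = 0.62481^(1/-0.1332) = 0.62481^(-7.508) = 34.152, so t = 94.152.
T = 100·t = 9415 K → 9400 K to the nearest 100 K.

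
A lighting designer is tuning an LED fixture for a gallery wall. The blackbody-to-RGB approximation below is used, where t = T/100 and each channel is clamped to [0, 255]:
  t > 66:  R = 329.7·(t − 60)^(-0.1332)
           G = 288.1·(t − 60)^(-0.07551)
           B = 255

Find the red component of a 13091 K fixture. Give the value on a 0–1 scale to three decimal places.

t = 13091/100 = 130.91; the t > 66 branch applies.
R = 329.7·(130.91 − 60)^(-0.1332) = 329.7·70.91^(-0.1332) = 329.7·0.56687 = 186.898.
On a 0–1 scale: 186.898/255 = 0.7329 → 0.733.

0.733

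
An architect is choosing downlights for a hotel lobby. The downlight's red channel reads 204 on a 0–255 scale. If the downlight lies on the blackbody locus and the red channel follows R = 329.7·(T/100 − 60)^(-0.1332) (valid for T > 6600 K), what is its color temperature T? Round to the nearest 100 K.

(t − 60)^(-0.1332) = 204/329.7 = 0.61874.
t − 60 = 0.61874^(1/-0.1332) = 0.61874^(-7.508) = 36.748, so t = 96.748.
T = 100·t = 9675 K → 9700 K to the nearest 100 K.

9700 K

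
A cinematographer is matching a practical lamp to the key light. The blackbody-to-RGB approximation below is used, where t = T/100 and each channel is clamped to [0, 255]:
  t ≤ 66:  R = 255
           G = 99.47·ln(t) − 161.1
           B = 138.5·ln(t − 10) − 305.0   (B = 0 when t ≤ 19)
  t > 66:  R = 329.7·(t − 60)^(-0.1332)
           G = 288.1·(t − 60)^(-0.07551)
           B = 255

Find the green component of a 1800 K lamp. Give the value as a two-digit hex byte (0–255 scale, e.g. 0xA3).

0x7E

t = 1800/100 = 18; the t ≤ 66 branch applies.
G = 99.47·ln 18 − 161.1 = 99.47·2.8904 − 161.1 = 126.405.
Rounded: 126; in hex, 0x7E.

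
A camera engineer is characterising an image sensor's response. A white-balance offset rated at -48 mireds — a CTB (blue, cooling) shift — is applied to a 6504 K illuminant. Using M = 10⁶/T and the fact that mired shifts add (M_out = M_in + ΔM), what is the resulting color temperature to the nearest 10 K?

M_in = 10⁶/6504 = 153.75 mireds.
M_out = 153.75 + (-48) = 105.75 mireds.
T_out = 10⁶/105.75 = 9456.1 K → 9460 K.

9460 K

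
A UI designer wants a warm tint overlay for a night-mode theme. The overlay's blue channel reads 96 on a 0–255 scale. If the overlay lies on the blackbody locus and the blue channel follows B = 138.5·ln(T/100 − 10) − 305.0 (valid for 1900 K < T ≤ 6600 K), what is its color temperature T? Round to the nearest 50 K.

2800 K

ln(t − 10) = (96 + 305.0) / 138.5 = 2.8953.
t − 10 = e^2.8953 = 18.089, so t = 28.089.
T = 100·t = 2809 K → 2800 K to the nearest 50 K.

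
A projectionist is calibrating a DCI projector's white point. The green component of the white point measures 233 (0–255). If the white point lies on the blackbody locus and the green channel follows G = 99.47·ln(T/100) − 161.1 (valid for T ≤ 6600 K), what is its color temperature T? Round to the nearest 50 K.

5250 K

ln t = (233 + 161.1) / 99.47 = 3.9620.
t = e^3.9620 = 52.562.
T = 100·t = 5256 K → 5250 K to the nearest 50 K.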